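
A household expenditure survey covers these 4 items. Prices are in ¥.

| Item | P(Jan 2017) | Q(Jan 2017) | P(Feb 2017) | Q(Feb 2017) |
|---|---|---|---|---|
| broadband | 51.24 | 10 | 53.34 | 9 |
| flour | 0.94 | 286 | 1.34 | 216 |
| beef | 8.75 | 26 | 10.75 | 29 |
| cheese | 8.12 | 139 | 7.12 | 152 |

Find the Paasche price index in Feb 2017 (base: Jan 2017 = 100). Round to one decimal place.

Paasche price index uses current-period quantities as weights.
ΣP(Feb 2017)·Q(Feb 2017) = 53.34×9 + 1.34×216 + 10.75×29 + 7.12×152 = 480.06 + 289.44 + 311.75 + 1082.24 = 2163.49
ΣP(Jan 2017)·Q(Feb 2017) = 51.24×9 + 0.94×216 + 8.75×29 + 8.12×152 = 461.16 + 203.04 + 253.75 + 1234.24 = 2152.19
Index = 2163.49 / 2152.19 × 100 = 100.5250

100.5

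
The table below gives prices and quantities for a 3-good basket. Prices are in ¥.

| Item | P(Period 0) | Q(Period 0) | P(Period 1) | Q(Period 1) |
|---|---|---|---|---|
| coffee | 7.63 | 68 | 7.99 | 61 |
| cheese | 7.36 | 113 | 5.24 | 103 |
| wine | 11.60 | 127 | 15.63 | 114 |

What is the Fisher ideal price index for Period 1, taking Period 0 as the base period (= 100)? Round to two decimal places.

110.42

Laspeyres component (base-period weights):
ΣP(Period 1)Q(Period 0) = 7.99×68 + 5.24×113 + 15.63×127 = 543.32 + 592.12 + 1985.01 = 3120.45
ΣP(Period 0)Q(Period 0) = 7.63×68 + 7.36×113 + 11.60×127 = 518.84 + 831.68 + 1473.2 = 2823.72
L = 3120.45 / 2823.72 × 100 = 110.5085
Paasche component (current-period weights):
ΣP(Period 1)Q(Period 1) = 7.99×61 + 5.24×103 + 15.63×114 = 487.39 + 539.72 + 1781.82 = 2808.93
ΣP(Period 0)Q(Period 1) = 7.63×61 + 7.36×103 + 11.60×114 = 465.43 + 758.08 + 1322.4 = 2545.91
P = 2808.93 / 2545.91 × 100 = 110.3311
Fisher = √(L × P) = √(110.5085 × 110.3311) = 110.4197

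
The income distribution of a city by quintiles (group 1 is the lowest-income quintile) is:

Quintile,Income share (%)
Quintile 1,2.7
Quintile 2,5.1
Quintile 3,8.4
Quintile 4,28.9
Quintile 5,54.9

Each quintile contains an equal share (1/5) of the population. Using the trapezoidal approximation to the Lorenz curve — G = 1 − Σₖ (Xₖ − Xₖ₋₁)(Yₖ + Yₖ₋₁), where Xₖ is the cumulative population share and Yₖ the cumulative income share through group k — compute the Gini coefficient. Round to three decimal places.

Cumulative income shares Yₖ: 0.0270, 0.0780, 0.1620, 0.4510, 1.0000
Σ (Xₖ−Xₖ₋₁)(Yₖ+Yₖ₋₁) = (1/5)(0.0270+0.0000) + (1/5)(0.0780+0.0270) + (1/5)(0.1620+0.0780) + (1/5)(0.4510+0.1620) + (1/5)(1.0000+0.4510)
  = 0.0054 + 0.0210 + 0.0480 + 0.1226 + 0.2902 = 0.4872
G = 1 − 0.4872 = 0.5128

0.513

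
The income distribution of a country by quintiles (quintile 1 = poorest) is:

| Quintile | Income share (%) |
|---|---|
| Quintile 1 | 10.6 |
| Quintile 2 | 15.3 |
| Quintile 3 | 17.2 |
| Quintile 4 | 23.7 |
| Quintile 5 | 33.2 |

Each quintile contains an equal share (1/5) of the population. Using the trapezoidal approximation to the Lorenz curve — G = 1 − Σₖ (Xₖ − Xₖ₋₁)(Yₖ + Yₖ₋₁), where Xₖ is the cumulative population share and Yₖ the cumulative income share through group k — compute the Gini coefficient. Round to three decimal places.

0.214

Cumulative income shares Yₖ: 0.1060, 0.2590, 0.4310, 0.6680, 1.0000
Σ (Xₖ−Xₖ₋₁)(Yₖ+Yₖ₋₁) = (1/5)(0.1060+0.0000) + (1/5)(0.2590+0.1060) + (1/5)(0.4310+0.2590) + (1/5)(0.6680+0.4310) + (1/5)(1.0000+0.6680)
  = 0.0212 + 0.0730 + 0.1380 + 0.2198 + 0.3336 = 0.7856
G = 1 − 0.7856 = 0.2144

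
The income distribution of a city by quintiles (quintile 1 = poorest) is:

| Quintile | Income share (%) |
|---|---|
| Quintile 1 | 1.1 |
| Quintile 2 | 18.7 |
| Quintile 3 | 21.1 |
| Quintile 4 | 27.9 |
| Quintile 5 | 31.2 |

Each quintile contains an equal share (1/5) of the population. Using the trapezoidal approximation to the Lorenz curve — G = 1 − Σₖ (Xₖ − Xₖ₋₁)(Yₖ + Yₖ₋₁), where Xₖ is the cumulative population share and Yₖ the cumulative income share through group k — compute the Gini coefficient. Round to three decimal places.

Cumulative income shares Yₖ: 0.0110, 0.1980, 0.4090, 0.6880, 1.0000
Σ (Xₖ−Xₖ₋₁)(Yₖ+Yₖ₋₁) = (1/5)(0.0110+0.0000) + (1/5)(0.1980+0.0110) + (1/5)(0.4090+0.1980) + (1/5)(0.6880+0.4090) + (1/5)(1.0000+0.6880)
  = 0.0022 + 0.0418 + 0.1214 + 0.2194 + 0.3376 = 0.7224
G = 1 − 0.7224 = 0.2776

0.278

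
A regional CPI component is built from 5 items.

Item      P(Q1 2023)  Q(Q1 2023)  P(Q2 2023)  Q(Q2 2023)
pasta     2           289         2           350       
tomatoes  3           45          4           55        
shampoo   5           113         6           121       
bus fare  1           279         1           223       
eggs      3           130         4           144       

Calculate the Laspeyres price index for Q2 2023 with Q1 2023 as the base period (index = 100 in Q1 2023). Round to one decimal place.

114.8

Laspeyres price index uses base-period quantities as weights.
ΣP(Q2 2023)·Q(Q1 2023) = 2×289 + 4×45 + 6×113 + 1×279 + 4×130 = 578 + 180 + 678 + 279 + 520 = 2235
ΣP(Q1 2023)·Q(Q1 2023) = 2×289 + 3×45 + 5×113 + 1×279 + 3×130 = 578 + 135 + 565 + 279 + 390 = 1947
Index = 2235 / 1947 × 100 = 114.7920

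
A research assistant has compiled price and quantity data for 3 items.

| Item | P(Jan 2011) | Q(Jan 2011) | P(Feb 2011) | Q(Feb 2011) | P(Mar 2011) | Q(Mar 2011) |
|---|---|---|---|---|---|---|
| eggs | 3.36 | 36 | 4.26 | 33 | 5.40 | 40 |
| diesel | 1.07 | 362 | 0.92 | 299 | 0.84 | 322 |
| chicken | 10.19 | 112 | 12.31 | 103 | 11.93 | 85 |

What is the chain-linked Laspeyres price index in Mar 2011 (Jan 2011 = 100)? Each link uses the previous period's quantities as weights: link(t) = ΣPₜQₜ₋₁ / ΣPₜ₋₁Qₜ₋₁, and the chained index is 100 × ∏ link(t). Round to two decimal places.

Link Jan 2011→Feb 2011:
ΣP(Feb 2011)Q(Jan 2011) = 4.26×36 + 0.92×362 + 12.31×112 = 153.36 + 333.04 + 1378.72 = 1865.12
ΣP(Jan 2011)Q(Jan 2011) = 3.36×36 + 1.07×362 + 10.19×112 = 120.96 + 387.34 + 1141.28 = 1649.58
link = 1865.12/1649.58 = 1.130664
Link Feb 2011→Mar 2011:
ΣP(Mar 2011)Q(Feb 2011) = 5.40×33 + 0.84×299 + 11.93×103 = 178.2 + 251.16 + 1228.79 = 1658.15
ΣP(Feb 2011)Q(Feb 2011) = 4.26×33 + 0.92×299 + 12.31×103 = 140.58 + 275.08 + 1267.93 = 1683.59
link = 1658.15/1683.59 = 0.984889
Chained index = 100 × 1.130664 × 0.984889 = 111.3579

111.36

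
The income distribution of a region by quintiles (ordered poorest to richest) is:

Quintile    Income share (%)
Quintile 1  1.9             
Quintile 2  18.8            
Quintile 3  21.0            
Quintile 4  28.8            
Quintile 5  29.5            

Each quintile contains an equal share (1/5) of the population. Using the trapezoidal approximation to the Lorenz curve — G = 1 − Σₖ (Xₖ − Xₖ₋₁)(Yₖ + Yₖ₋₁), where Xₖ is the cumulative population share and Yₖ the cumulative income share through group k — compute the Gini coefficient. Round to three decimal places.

Cumulative income shares Yₖ: 0.0190, 0.2070, 0.4170, 0.7050, 1.0000
Σ (Xₖ−Xₖ₋₁)(Yₖ+Yₖ₋₁) = (1/5)(0.0190+0.0000) + (1/5)(0.2070+0.0190) + (1/5)(0.4170+0.2070) + (1/5)(0.7050+0.4170) + (1/5)(1.0000+0.7050)
  = 0.0038 + 0.0452 + 0.1248 + 0.2244 + 0.3410 = 0.7392
G = 1 − 0.7392 = 0.2608

0.261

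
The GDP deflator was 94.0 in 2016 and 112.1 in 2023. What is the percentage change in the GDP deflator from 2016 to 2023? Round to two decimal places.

Change = (112.1 − 94.0) / 94.0 × 100
       = 18.1 / 94.0 × 100 = 19.2553%

19.26%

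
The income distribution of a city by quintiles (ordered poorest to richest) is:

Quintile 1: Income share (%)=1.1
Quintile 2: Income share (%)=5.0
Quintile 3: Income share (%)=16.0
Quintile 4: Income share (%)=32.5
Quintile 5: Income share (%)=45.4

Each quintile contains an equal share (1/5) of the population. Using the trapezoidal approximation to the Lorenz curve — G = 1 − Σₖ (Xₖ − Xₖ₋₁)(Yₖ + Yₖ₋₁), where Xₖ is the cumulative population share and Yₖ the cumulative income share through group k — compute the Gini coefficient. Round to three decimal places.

Cumulative income shares Yₖ: 0.0110, 0.0610, 0.2210, 0.5460, 1.0000
Σ (Xₖ−Xₖ₋₁)(Yₖ+Yₖ₋₁) = (1/5)(0.0110+0.0000) + (1/5)(0.0610+0.0110) + (1/5)(0.2210+0.0610) + (1/5)(0.5460+0.2210) + (1/5)(1.0000+0.5460)
  = 0.0022 + 0.0144 + 0.0564 + 0.1534 + 0.3092 = 0.5356
G = 1 − 0.5356 = 0.4644

0.464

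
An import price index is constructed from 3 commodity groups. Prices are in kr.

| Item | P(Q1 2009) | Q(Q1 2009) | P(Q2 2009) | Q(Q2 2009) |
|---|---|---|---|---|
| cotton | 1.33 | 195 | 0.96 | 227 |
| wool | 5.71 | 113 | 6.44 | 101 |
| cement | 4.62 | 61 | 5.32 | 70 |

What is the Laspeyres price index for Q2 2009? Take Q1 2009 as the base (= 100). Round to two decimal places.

104.47

Laspeyres price index uses base-period quantities as weights.
ΣP(Q2 2009)·Q(Q1 2009) = 0.96×195 + 6.44×113 + 5.32×61 = 187.2 + 727.72 + 324.52 = 1239.44
ΣP(Q1 2009)·Q(Q1 2009) = 1.33×195 + 5.71×113 + 4.62×61 = 259.35 + 645.23 + 281.82 = 1186.4
Index = 1239.44 / 1186.4 × 100 = 104.4707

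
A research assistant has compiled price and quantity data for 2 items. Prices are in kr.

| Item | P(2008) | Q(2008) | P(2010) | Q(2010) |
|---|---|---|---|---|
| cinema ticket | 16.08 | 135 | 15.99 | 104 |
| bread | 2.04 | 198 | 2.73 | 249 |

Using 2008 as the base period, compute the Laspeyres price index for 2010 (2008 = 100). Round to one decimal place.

104.8

Laspeyres price index uses base-period quantities as weights.
ΣP(2010)·Q(2008) = 15.99×135 + 2.73×198 = 2158.65 + 540.54 = 2699.19
ΣP(2008)·Q(2008) = 16.08×135 + 2.04×198 = 2170.8 + 403.92 = 2574.72
Index = 2699.19 / 2574.72 × 100 = 104.8343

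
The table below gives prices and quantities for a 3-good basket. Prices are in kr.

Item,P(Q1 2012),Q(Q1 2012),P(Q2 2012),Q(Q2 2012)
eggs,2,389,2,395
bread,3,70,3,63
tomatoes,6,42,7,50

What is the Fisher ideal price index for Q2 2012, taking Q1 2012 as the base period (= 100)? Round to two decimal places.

Laspeyres component (base-period weights):
ΣP(Q2 2012)Q(Q1 2012) = 2×389 + 3×70 + 7×42 = 778 + 210 + 294 = 1282
ΣP(Q1 2012)Q(Q1 2012) = 2×389 + 3×70 + 6×42 = 778 + 210 + 252 = 1240
L = 1282 / 1240 × 100 = 103.3871
Paasche component (current-period weights):
ΣP(Q2 2012)Q(Q2 2012) = 2×395 + 3×63 + 7×50 = 790 + 189 + 350 = 1329
ΣP(Q1 2012)Q(Q2 2012) = 2×395 + 3×63 + 6×50 = 790 + 189 + 300 = 1279
P = 1329 / 1279 × 100 = 103.9093
Fisher = √(L × P) = √(103.3871 × 103.9093) = 103.6479

103.65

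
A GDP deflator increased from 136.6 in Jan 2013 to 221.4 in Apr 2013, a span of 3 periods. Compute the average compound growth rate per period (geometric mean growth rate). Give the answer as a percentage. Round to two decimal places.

Growth factor = (221.4/136.6)^(1/3) = (1.620791)^(1/3) = 1.174651
Growth rate = 1.174651 − 1 = 0.174651 = 17.4651%

17.47%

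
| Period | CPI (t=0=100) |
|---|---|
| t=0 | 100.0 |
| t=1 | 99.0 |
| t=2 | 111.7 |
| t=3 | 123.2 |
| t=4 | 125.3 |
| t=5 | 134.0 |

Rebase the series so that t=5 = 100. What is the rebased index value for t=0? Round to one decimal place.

74.6

Rebased(t=0) = 100.0 / 134.0 × 100 = 74.6269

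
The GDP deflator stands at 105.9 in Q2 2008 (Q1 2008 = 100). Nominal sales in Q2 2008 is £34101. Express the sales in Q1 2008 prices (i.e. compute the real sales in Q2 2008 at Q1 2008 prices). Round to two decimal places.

Real = Nominal ÷ (Index/100) = 34101 ÷ (105.9/100)
     = 34101 ÷ 1.059 = 32201.1331

32201.13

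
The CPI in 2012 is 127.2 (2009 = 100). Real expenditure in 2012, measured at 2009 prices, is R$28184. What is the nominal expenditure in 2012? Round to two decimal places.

35850.05

Nominal = Real × (Index/100) = 28184 × (127.2/100)
        = 28184 × 1.272 = 35850.0480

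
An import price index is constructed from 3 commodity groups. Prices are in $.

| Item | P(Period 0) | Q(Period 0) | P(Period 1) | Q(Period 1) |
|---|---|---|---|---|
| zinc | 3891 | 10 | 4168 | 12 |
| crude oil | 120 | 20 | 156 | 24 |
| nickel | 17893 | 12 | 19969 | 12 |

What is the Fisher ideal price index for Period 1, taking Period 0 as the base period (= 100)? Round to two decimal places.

111.05

Laspeyres component (base-period weights):
ΣP(Period 1)Q(Period 0) = 4168×10 + 156×20 + 19969×12 = 41680 + 3120 + 239628 = 284428
ΣP(Period 0)Q(Period 0) = 3891×10 + 120×20 + 17893×12 = 38910 + 2400 + 214716 = 256026
L = 284428 / 256026 × 100 = 111.0934
Paasche component (current-period weights):
ΣP(Period 1)Q(Period 1) = 4168×12 + 156×24 + 19969×12 = 50016 + 3744 + 239628 = 293388
ΣP(Period 0)Q(Period 1) = 3891×12 + 120×24 + 17893×12 = 46692 + 2880 + 214716 = 264288
P = 293388 / 264288 × 100 = 111.0107
Fisher = √(L × P) = √(111.0934 × 111.0107) = 111.0521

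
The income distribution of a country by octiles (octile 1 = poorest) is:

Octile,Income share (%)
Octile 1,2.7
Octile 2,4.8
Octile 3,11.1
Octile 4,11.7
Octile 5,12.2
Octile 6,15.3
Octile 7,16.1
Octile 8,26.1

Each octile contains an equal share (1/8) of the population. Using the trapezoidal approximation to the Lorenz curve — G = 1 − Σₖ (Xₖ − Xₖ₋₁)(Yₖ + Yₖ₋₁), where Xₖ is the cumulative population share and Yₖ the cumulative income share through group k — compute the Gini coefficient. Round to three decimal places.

0.292

Cumulative income shares Yₖ: 0.0270, 0.0750, 0.1860, 0.3030, 0.4250, 0.5780, 0.7390, 1.0000
Σ (Xₖ−Xₖ₋₁)(Yₖ+Yₖ₋₁) = (1/8)(0.0270+0.0000) + (1/8)(0.0750+0.0270) + (1/8)(0.1860+0.0750) + (1/8)(0.3030+0.1860) + (1/8)(0.4250+0.3030) + (1/8)(0.5780+0.4250) + (1/8)(0.7390+0.5780) + (1/8)(1.0000+0.7390)
  = 0.0034 + 0.0128 + 0.0326 + 0.0611 + 0.0910 + 0.1254 + 0.1646 + 0.2174 = 0.7082
G = 1 − 0.7082 = 0.2918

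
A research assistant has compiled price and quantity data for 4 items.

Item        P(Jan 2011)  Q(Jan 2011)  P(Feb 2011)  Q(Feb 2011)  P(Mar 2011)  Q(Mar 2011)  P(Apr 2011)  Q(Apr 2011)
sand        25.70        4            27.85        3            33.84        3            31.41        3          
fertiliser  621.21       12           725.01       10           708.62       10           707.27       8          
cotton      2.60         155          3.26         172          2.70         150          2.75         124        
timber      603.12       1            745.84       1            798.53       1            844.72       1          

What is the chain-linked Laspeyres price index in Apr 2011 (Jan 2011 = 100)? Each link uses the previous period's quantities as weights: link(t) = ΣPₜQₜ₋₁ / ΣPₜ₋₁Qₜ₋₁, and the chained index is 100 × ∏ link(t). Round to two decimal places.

Link Jan 2011→Feb 2011:
ΣP(Feb 2011)Q(Jan 2011) = 27.85×4 + 725.01×12 + 3.26×155 + 745.84×1 = 111.4 + 8700.12 + 505.3 + 745.84 = 10062.66
ΣP(Jan 2011)Q(Jan 2011) = 25.70×4 + 621.21×12 + 2.60×155 + 603.12×1 = 102.8 + 7454.52 + 403 + 603.12 = 8563.44
link = 10062.66/8563.44 = 1.175072
Link Feb 2011→Mar 2011:
ΣP(Mar 2011)Q(Feb 2011) = 33.84×3 + 708.62×10 + 2.70×172 + 798.53×1 = 101.52 + 7086.2 + 464.4 + 798.53 = 8450.65
ΣP(Feb 2011)Q(Feb 2011) = 27.85×3 + 725.01×10 + 3.26×172 + 745.84×1 = 83.55 + 7250.1 + 560.72 + 745.84 = 8640.21
link = 8450.65/8640.21 = 0.978061
Link Mar 2011→Apr 2011:
ΣP(Apr 2011)Q(Mar 2011) = 31.41×3 + 707.27×10 + 2.75×150 + 844.72×1 = 94.23 + 7072.7 + 412.5 + 844.72 = 8424.15
ΣP(Mar 2011)Q(Mar 2011) = 33.84×3 + 708.62×10 + 2.70×150 + 798.53×1 = 101.52 + 7086.2 + 405 + 798.53 = 8391.25
link = 8424.15/8391.25 = 1.003921
Chained index = 100 × 1.175072 × 0.978061 × 1.003921 = 115.3798

115.38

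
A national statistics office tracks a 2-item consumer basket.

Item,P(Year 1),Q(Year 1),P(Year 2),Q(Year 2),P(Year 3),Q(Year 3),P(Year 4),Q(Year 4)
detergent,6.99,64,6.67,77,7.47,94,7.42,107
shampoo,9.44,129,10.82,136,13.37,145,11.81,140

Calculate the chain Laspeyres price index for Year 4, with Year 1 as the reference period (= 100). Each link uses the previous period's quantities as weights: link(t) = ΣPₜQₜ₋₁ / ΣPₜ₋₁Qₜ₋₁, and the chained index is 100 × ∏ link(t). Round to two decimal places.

120.44

Link Year 1→Year 2:
ΣP(Year 2)Q(Year 1) = 6.67×64 + 10.82×129 = 426.88 + 1395.78 = 1822.66
ΣP(Year 1)Q(Year 1) = 6.99×64 + 9.44×129 = 447.36 + 1217.76 = 1665.12
link = 1822.66/1665.12 = 1.094612
Link Year 2→Year 3:
ΣP(Year 3)Q(Year 2) = 7.47×77 + 13.37×136 = 575.19 + 1818.32 = 2393.51
ΣP(Year 2)Q(Year 2) = 6.67×77 + 10.82×136 = 513.59 + 1471.52 = 1985.11
link = 2393.51/1985.11 = 1.205732
Link Year 3→Year 4:
ΣP(Year 4)Q(Year 3) = 7.42×94 + 11.81×145 = 697.48 + 1712.45 = 2409.93
ΣP(Year 3)Q(Year 3) = 7.47×94 + 13.37×145 = 702.18 + 1938.65 = 2640.83
link = 2409.93/2640.83 = 0.912565
Chained index = 100 × 1.094612 × 1.205732 × 0.912565 = 120.4411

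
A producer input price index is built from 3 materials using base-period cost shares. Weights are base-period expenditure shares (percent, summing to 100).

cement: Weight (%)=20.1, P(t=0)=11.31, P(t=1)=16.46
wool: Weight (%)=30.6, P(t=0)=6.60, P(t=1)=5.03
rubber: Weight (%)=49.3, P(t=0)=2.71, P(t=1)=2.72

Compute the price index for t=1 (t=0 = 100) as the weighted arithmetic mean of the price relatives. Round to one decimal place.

102.1

cement: 20.1 × (16.46/11.31) = 20.1 × 1.455349 = 29.2525
wool: 30.6 × (5.03/6.60) = 30.6 × 0.762121 = 23.3209
rubber: 49.3 × (2.72/2.71) = 49.3 × 1.003690 = 49.4819
Index = Σ wᵢ·(p₁ᵢ/p₀ᵢ) = 29.2525 + 23.3209 + 49.4819 = 102.0553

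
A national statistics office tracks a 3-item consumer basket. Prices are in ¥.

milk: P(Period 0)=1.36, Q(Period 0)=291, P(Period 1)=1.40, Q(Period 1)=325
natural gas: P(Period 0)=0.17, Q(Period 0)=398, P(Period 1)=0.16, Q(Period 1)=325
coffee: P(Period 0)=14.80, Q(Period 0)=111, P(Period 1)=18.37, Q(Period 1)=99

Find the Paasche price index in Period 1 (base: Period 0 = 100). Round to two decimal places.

118.51

Paasche price index uses current-period quantities as weights.
ΣP(Period 1)·Q(Period 1) = 1.40×325 + 0.16×325 + 18.37×99 = 455 + 52 + 1818.63 = 2325.63
ΣP(Period 0)·Q(Period 1) = 1.36×325 + 0.17×325 + 14.80×99 = 442 + 55.25 + 1465.2 = 1962.45
Index = 2325.63 / 1962.45 × 100 = 118.5065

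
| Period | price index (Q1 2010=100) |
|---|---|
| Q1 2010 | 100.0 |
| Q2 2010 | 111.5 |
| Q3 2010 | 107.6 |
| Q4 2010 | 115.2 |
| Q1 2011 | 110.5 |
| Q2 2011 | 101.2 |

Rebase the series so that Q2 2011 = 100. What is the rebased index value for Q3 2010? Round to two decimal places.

106.32

Rebased(Q3 2010) = 107.6 / 101.2 × 100 = 106.3241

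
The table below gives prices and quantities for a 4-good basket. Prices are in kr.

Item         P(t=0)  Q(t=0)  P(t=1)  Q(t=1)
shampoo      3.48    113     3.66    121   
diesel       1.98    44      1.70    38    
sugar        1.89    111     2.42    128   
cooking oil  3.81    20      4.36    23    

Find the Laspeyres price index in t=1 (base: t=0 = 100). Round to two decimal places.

110.16

Laspeyres price index uses base-period quantities as weights.
ΣP(t=1)·Q(t=0) = 3.66×113 + 1.70×44 + 2.42×111 + 4.36×20 = 413.58 + 74.8 + 268.62 + 87.2 = 844.2
ΣP(t=0)·Q(t=0) = 3.48×113 + 1.98×44 + 1.89×111 + 3.81×20 = 393.24 + 87.12 + 209.79 + 76.2 = 766.35
Index = 844.2 / 766.35 × 100 = 110.1585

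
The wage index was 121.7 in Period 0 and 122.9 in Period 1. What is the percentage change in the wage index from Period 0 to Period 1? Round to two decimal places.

Change = (122.9 − 121.7) / 121.7 × 100
       = 1.2 / 121.7 × 100 = 0.9860%

0.99%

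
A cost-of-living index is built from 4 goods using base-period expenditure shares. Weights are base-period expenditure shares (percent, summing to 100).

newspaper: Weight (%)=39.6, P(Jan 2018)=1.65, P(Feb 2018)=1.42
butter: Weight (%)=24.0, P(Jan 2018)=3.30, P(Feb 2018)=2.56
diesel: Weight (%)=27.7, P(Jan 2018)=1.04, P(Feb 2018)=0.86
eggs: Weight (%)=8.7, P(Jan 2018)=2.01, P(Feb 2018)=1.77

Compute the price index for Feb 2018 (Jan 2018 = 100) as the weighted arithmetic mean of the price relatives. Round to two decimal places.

83.27

newspaper: 39.6 × (1.42/1.65) = 39.6 × 0.860606 = 34.0800
butter: 24.0 × (2.56/3.30) = 24.0 × 0.775758 = 18.6182
diesel: 27.7 × (0.86/1.04) = 27.7 × 0.826923 = 22.9058
eggs: 8.7 × (1.77/2.01) = 8.7 × 0.880597 = 7.6612
Index = Σ wᵢ·(p₁ᵢ/p₀ᵢ) = 34.0800 + 18.6182 + 22.9058 + 7.6612 = 83.2651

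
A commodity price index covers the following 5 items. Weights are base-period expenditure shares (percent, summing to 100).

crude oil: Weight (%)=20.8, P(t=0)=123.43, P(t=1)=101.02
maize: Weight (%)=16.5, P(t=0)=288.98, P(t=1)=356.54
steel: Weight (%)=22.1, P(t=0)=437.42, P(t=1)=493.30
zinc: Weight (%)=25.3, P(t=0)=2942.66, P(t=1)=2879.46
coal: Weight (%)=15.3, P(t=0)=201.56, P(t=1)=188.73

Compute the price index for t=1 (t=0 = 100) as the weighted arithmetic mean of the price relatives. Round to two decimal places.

crude oil: 20.8 × (101.02/123.43) = 20.8 × 0.818440 = 17.0235
maize: 16.5 × (356.54/288.98) = 16.5 × 1.233788 = 20.3575
steel: 22.1 × (493.30/437.42) = 22.1 × 1.127749 = 24.9233
zinc: 25.3 × (2879.46/2942.66) = 25.3 × 0.978523 = 24.7566
coal: 15.3 × (188.73/201.56) = 15.3 × 0.936346 = 14.3261
Index = Σ wᵢ·(p₁ᵢ/p₀ᵢ) = 17.0235 + 20.3575 + 24.9233 + 24.7566 + 14.3261 = 101.3870

101.39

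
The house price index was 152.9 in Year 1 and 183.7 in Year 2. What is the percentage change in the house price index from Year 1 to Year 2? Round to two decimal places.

Change = (183.7 − 152.9) / 152.9 × 100
       = 30.8 / 152.9 × 100 = 20.1439%

20.14%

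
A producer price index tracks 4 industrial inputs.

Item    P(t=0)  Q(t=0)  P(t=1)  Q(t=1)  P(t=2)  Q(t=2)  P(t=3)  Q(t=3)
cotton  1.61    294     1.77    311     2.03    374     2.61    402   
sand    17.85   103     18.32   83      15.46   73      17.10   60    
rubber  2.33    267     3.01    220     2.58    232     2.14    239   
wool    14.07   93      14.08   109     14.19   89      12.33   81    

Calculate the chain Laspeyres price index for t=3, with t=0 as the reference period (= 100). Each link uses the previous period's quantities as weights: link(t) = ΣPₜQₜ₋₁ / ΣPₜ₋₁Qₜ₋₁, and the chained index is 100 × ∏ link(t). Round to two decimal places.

102.43

Link t=0→t=1:
ΣP(t=1)Q(t=0) = 1.77×294 + 18.32×103 + 3.01×267 + 14.08×93 = 520.38 + 1886.96 + 803.67 + 1309.44 = 4520.45
ΣP(t=0)Q(t=0) = 1.61×294 + 17.85×103 + 2.33×267 + 14.07×93 = 473.34 + 1838.55 + 622.11 + 1308.51 = 4242.51
link = 4520.45/4242.51 = 1.065513
Link t=1→t=2:
ΣP(t=2)Q(t=1) = 2.03×311 + 15.46×83 + 2.58×220 + 14.19×109 = 631.33 + 1283.18 + 567.6 + 1546.71 = 4028.82
ΣP(t=1)Q(t=1) = 1.77×311 + 18.32×83 + 3.01×220 + 14.08×109 = 550.47 + 1520.56 + 662.2 + 1534.72 = 4267.95
link = 4028.82/4267.95 = 0.943971
Link t=2→t=3:
ΣP(t=3)Q(t=2) = 2.61×374 + 17.10×73 + 2.14×232 + 12.33×89 = 976.14 + 1248.3 + 496.48 + 1097.37 = 3818.29
ΣP(t=2)Q(t=2) = 2.03×374 + 15.46×73 + 2.58×232 + 14.19×89 = 759.22 + 1128.58 + 598.56 + 1262.91 = 3749.27
link = 3818.29/3749.27 = 1.018409
Chained index = 100 × 1.065513 × 0.943971 × 1.018409 = 102.4329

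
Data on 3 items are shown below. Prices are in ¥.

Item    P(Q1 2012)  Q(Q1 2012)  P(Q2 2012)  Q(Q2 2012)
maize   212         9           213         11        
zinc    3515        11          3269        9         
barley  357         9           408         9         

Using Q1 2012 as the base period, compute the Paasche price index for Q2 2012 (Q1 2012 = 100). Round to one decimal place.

Paasche price index uses current-period quantities as weights.
ΣP(Q2 2012)·Q(Q2 2012) = 213×11 + 3269×9 + 408×9 = 2343 + 29421 + 3672 = 35436
ΣP(Q1 2012)·Q(Q2 2012) = 212×11 + 3515×9 + 357×9 = 2332 + 31635 + 3213 = 37180
Index = 35436 / 37180 × 100 = 95.3093

95.3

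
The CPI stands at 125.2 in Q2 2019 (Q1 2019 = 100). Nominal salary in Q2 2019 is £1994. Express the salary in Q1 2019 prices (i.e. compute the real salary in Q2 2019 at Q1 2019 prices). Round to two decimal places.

Real = Nominal ÷ (Index/100) = 1994 ÷ (125.2/100)
     = 1994 ÷ 1.252 = 1592.6518

1592.65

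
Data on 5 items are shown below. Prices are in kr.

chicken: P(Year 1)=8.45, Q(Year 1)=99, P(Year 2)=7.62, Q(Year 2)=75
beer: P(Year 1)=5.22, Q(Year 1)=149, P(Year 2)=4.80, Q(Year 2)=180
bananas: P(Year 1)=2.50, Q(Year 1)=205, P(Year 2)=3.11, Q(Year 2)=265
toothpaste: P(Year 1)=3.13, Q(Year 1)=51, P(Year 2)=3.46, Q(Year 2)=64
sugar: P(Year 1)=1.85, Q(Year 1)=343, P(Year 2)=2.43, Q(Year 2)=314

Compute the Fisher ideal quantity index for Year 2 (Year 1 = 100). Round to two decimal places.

103.68

Laspeyres component (base-period weights):
ΣP(Year 1)Q(Year 2) = 8.45×75 + 5.22×180 + 2.50×265 + 3.13×64 + 1.85×314 = 633.75 + 939.6 + 662.5 + 200.32 + 580.9 = 3017.07
ΣP(Year 1)Q(Year 1) = 8.45×99 + 5.22×149 + 2.50×205 + 3.13×51 + 1.85×343 = 836.55 + 777.78 + 512.5 + 159.63 + 634.55 = 2921.01
L = 3017.07 / 2921.01 × 100 = 103.2886
Paasche component (current-period weights):
ΣP(Year 2)Q(Year 2) = 7.62×75 + 4.80×180 + 3.11×265 + 3.46×64 + 2.43×314 = 571.5 + 864 + 824.15 + 221.44 + 763.02 = 3244.11
ΣP(Year 2)Q(Year 1) = 7.62×99 + 4.80×149 + 3.11×205 + 3.46×51 + 2.43×343 = 754.38 + 715.2 + 637.55 + 176.46 + 833.49 = 3117.08
P = 3244.11 / 3117.08 × 100 = 104.0753
Fisher = √(L × P) = √(103.2886 × 104.0753) = 103.6812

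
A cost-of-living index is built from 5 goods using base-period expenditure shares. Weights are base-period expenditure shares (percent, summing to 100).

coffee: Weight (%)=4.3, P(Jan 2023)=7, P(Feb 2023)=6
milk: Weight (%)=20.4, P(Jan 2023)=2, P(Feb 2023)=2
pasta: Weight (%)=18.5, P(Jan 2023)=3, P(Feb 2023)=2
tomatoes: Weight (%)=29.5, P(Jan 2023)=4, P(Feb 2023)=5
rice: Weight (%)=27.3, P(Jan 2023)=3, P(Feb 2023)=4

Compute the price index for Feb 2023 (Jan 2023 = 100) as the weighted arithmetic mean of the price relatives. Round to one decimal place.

109.7

coffee: 4.3 × (6/7) = 4.3 × 0.857143 = 3.6857
milk: 20.4 × (2/2) = 20.4 × 1.000000 = 20.4000
pasta: 18.5 × (2/3) = 18.5 × 0.666667 = 12.3333
tomatoes: 29.5 × (5/4) = 29.5 × 1.250000 = 36.8750
rice: 27.3 × (4/3) = 27.3 × 1.333333 = 36.4000
Index = Σ wᵢ·(p₁ᵢ/p₀ᵢ) = 3.6857 + 20.4000 + 12.3333 + 36.8750 + 36.4000 = 109.6940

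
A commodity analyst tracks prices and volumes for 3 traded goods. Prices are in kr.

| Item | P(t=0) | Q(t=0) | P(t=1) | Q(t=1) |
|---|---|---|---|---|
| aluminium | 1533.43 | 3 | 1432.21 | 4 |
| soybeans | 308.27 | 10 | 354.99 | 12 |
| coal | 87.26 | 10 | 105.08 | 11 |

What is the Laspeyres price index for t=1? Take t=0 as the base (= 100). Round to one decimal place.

Laspeyres price index uses base-period quantities as weights.
ΣP(t=1)·Q(t=0) = 1432.21×3 + 354.99×10 + 105.08×10 = 4296.63 + 3549.9 + 1050.8 = 8897.33
ΣP(t=0)·Q(t=0) = 1533.43×3 + 308.27×10 + 87.26×10 = 4600.29 + 3082.7 + 872.6 = 8555.59
Index = 8897.33 / 8555.59 × 100 = 103.9943

104.0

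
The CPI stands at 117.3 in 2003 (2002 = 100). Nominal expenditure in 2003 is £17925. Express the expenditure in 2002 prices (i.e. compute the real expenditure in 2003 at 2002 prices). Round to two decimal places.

15281.33

Real = Nominal ÷ (Index/100) = 17925 ÷ (117.3/100)
     = 17925 ÷ 1.173 = 15281.3299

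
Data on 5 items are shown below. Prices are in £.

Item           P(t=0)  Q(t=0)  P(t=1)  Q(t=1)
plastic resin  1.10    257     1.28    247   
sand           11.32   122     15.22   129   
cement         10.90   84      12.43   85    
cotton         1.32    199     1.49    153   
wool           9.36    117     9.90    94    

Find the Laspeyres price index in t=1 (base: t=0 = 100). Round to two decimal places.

118.99

Laspeyres price index uses base-period quantities as weights.
ΣP(t=1)·Q(t=0) = 1.28×257 + 15.22×122 + 12.43×84 + 1.49×199 + 9.90×117 = 328.96 + 1856.84 + 1044.12 + 296.51 + 1158.3 = 4684.73
ΣP(t=0)·Q(t=0) = 1.10×257 + 11.32×122 + 10.90×84 + 1.32×199 + 9.36×117 = 282.7 + 1381.04 + 915.6 + 262.68 + 1095.12 = 3937.14
Index = 4684.73 / 3937.14 × 100 = 118.9881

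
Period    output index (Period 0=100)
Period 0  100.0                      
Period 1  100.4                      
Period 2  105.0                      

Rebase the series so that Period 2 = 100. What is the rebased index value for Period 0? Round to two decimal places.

Rebased(Period 0) = 100.0 / 105.0 × 100 = 95.2381

95.24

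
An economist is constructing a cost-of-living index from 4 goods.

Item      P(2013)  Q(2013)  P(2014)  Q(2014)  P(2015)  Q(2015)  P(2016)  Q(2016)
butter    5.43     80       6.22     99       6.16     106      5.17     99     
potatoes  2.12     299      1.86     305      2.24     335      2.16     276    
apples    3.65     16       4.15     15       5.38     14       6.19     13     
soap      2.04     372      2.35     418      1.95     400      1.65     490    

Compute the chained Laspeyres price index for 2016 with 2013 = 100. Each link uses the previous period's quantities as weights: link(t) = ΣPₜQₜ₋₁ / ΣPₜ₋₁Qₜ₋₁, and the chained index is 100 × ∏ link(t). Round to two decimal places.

92.87

Link 2013→2014:
ΣP(2014)Q(2013) = 6.22×80 + 1.86×299 + 4.15×16 + 2.35×372 = 497.6 + 556.14 + 66.4 + 874.2 = 1994.34
ΣP(2013)Q(2013) = 5.43×80 + 2.12×299 + 3.65×16 + 2.04×372 = 434.4 + 633.88 + 58.4 + 758.88 = 1885.56
link = 1994.34/1885.56 = 1.057691
Link 2014→2015:
ΣP(2015)Q(2014) = 6.16×99 + 2.24×305 + 5.38×15 + 1.95×418 = 609.84 + 683.2 + 80.7 + 815.1 = 2188.84
ΣP(2014)Q(2014) = 6.22×99 + 1.86×305 + 4.15×15 + 2.35×418 = 615.78 + 567.3 + 62.25 + 982.3 = 2227.63
link = 2188.84/2227.63 = 0.982587
Link 2015→2016:
ΣP(2016)Q(2015) = 5.17×106 + 2.16×335 + 6.19×14 + 1.65×400 = 548.02 + 723.6 + 86.66 + 660 = 2018.28
ΣP(2015)Q(2015) = 6.16×106 + 2.24×335 + 5.38×14 + 1.95×400 = 652.96 + 750.4 + 75.32 + 780 = 2258.68
link = 2018.28/2258.68 = 0.893566
Chained index = 100 × 1.057691 × 0.982587 × 0.893566 = 92.8660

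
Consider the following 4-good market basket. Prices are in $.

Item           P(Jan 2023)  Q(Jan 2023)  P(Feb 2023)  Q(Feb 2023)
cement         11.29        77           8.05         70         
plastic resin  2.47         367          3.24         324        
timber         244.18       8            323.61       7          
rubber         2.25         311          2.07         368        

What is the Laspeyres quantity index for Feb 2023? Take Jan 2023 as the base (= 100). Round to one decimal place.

93.2

Laspeyres quantity index uses base-period prices as weights.
ΣP(Jan 2023)·Q(Feb 2023) = 11.29×70 + 2.47×324 + 244.18×7 + 2.25×368 = 790.3 + 800.28 + 1709.26 + 828 = 4127.84
ΣP(Jan 2023)·Q(Jan 2023) = 11.29×77 + 2.47×367 + 244.18×8 + 2.25×311 = 869.33 + 906.49 + 1953.44 + 699.75 = 4429.01
Index = 4127.84 / 4429.01 × 100 = 93.2001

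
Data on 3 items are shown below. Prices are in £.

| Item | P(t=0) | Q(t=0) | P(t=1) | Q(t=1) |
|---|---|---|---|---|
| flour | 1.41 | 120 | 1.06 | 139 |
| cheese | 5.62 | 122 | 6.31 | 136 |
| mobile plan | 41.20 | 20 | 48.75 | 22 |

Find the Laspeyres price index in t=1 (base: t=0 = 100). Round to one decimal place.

Laspeyres price index uses base-period quantities as weights.
ΣP(t=1)·Q(t=0) = 1.06×120 + 6.31×122 + 48.75×20 = 127.2 + 769.82 + 975 = 1872.02
ΣP(t=0)·Q(t=0) = 1.41×120 + 5.62×122 + 41.20×20 = 169.2 + 685.64 + 824 = 1678.84
Index = 1872.02 / 1678.84 × 100 = 111.5068

111.5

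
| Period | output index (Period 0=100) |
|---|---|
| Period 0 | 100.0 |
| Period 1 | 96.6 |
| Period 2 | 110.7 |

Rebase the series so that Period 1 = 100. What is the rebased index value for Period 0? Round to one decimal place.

103.5

Rebased(Period 0) = 100.0 / 96.6 × 100 = 103.5197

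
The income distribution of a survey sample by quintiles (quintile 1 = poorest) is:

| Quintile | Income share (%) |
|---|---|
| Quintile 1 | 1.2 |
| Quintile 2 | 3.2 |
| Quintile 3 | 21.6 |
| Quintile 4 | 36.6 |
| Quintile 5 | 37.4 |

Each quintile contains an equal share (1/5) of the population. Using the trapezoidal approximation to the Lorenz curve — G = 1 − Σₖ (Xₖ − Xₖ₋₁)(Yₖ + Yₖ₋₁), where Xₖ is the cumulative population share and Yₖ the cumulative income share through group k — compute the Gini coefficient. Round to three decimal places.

0.423

Cumulative income shares Yₖ: 0.0120, 0.0440, 0.2600, 0.6260, 1.0000
Σ (Xₖ−Xₖ₋₁)(Yₖ+Yₖ₋₁) = (1/5)(0.0120+0.0000) + (1/5)(0.0440+0.0120) + (1/5)(0.2600+0.0440) + (1/5)(0.6260+0.2600) + (1/5)(1.0000+0.6260)
  = 0.0024 + 0.0112 + 0.0608 + 0.1772 + 0.3252 = 0.5768
G = 1 − 0.5768 = 0.4232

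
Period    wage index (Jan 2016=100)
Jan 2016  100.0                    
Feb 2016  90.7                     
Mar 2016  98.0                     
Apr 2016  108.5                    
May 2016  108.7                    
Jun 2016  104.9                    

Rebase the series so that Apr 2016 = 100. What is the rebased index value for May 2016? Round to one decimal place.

100.2

Rebased(May 2016) = 108.7 / 108.5 × 100 = 100.1843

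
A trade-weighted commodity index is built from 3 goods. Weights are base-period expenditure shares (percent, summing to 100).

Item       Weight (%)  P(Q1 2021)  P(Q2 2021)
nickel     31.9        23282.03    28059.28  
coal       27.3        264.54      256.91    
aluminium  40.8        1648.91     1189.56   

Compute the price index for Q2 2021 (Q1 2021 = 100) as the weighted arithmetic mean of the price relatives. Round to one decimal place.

94.4

nickel: 31.9 × (28059.28/23282.03) = 31.9 × 1.205190 = 38.4456
coal: 27.3 × (256.91/264.54) = 27.3 × 0.971157 = 26.5126
aluminium: 40.8 × (1189.56/1648.91) = 40.8 × 0.721422 = 29.4340
Index = Σ wᵢ·(p₁ᵢ/p₀ᵢ) = 38.4456 + 26.5126 + 29.4340 = 94.3922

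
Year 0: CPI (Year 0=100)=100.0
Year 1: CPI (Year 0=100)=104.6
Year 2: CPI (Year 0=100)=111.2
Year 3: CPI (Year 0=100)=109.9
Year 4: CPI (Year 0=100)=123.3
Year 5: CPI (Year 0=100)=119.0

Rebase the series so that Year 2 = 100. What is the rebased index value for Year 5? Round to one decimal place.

Rebased(Year 5) = 119.0 / 111.2 × 100 = 107.0144

107.0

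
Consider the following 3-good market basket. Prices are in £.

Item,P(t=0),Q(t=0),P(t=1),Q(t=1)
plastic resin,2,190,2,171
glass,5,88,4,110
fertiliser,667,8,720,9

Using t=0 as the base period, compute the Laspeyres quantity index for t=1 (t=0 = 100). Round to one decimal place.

Laspeyres quantity index uses base-period prices as weights.
ΣP(t=0)·Q(t=1) = 2×171 + 5×110 + 667×9 = 342 + 550 + 6003 = 6895
ΣP(t=0)·Q(t=0) = 2×190 + 5×88 + 667×8 = 380 + 440 + 5336 = 6156
Index = 6895 / 6156 × 100 = 112.0045

112.0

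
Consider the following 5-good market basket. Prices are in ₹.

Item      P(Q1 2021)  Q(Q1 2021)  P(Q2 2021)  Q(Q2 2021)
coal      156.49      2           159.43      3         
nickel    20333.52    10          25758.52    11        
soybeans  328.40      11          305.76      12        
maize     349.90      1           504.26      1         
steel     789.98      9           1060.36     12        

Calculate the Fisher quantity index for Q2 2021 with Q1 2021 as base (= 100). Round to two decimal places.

110.82

Laspeyres component (base-period weights):
ΣP(Q1 2021)Q(Q2 2021) = 156.49×3 + 20333.52×11 + 328.40×12 + 349.90×1 + 789.98×12 = 469.47 + 223668.72 + 3940.8 + 349.9 + 9479.76 = 237908.65
ΣP(Q1 2021)Q(Q1 2021) = 156.49×2 + 20333.52×10 + 328.40×11 + 349.90×1 + 789.98×9 = 312.98 + 203335.2 + 3612.4 + 349.9 + 7109.82 = 214720.3
L = 237908.65 / 214720.3 × 100 = 110.7993
Paasche component (current-period weights):
ΣP(Q2 2021)Q(Q2 2021) = 159.43×3 + 25758.52×11 + 305.76×12 + 504.26×1 + 1060.36×12 = 478.29 + 283343.72 + 3669.12 + 504.26 + 12724.32 = 300719.71
ΣP(Q2 2021)Q(Q1 2021) = 159.43×2 + 25758.52×10 + 305.76×11 + 504.26×1 + 1060.36×9 = 318.86 + 257585.2 + 3363.36 + 504.26 + 9543.24 = 271314.92
P = 300719.71 / 271314.92 × 100 = 110.8379
Fisher = √(L × P) = √(110.7993 × 110.8379) = 110.8186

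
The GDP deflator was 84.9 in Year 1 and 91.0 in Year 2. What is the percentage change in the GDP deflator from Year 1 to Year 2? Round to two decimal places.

Change = (91.0 − 84.9) / 84.9 × 100
       = 6.1 / 84.9 × 100 = 7.1849%

7.18%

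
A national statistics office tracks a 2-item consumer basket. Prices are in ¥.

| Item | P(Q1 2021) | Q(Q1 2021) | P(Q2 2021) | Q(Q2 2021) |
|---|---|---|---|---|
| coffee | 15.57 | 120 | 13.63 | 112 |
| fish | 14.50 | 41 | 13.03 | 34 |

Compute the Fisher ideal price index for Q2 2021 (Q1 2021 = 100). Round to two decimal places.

88.08

Laspeyres component (base-period weights):
ΣP(Q2 2021)Q(Q1 2021) = 13.63×120 + 13.03×41 = 1635.6 + 534.23 = 2169.83
ΣP(Q1 2021)Q(Q1 2021) = 15.57×120 + 14.50×41 = 1868.4 + 594.5 = 2462.9
L = 2169.83 / 2462.9 × 100 = 88.1006
Paasche component (current-period weights):
ΣP(Q2 2021)Q(Q2 2021) = 13.63×112 + 13.03×34 = 1526.56 + 443.02 = 1969.58
ΣP(Q1 2021)Q(Q2 2021) = 15.57×112 + 14.50×34 = 1743.84 + 493 = 2236.84
P = 1969.58 / 2236.84 × 100 = 88.0519
Fisher = √(L × P) = √(88.1006 × 88.0519) = 88.0763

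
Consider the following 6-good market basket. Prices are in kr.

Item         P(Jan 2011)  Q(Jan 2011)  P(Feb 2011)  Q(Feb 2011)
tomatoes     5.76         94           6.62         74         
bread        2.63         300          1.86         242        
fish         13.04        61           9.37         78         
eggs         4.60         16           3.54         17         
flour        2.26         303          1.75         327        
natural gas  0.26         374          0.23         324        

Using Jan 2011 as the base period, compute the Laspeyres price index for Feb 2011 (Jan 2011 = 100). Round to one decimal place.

81.3

Laspeyres price index uses base-period quantities as weights.
ΣP(Feb 2011)·Q(Jan 2011) = 6.62×94 + 1.86×300 + 9.37×61 + 3.54×16 + 1.75×303 + 0.23×374 = 622.28 + 558 + 571.57 + 56.64 + 530.25 + 86.02 = 2424.76
ΣP(Jan 2011)·Q(Jan 2011) = 5.76×94 + 2.63×300 + 13.04×61 + 4.60×16 + 2.26×303 + 0.26×374 = 541.44 + 789 + 795.44 + 73.6 + 684.78 + 97.24 = 2981.5
Index = 2424.76 / 2981.5 × 100 = 81.3268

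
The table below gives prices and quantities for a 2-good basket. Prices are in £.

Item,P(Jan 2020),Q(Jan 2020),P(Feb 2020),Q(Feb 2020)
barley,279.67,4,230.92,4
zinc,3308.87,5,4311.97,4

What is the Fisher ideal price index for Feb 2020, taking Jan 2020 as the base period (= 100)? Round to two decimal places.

126.94

Laspeyres component (base-period weights):
ΣP(Feb 2020)Q(Jan 2020) = 230.92×4 + 4311.97×5 = 923.68 + 21559.85 = 22483.53
ΣP(Jan 2020)Q(Jan 2020) = 279.67×4 + 3308.87×5 = 1118.68 + 16544.35 = 17663.03
L = 22483.53 / 17663.03 × 100 = 127.2915
Paasche component (current-period weights):
ΣP(Feb 2020)Q(Feb 2020) = 230.92×4 + 4311.97×4 = 923.68 + 17247.88 = 18171.56
ΣP(Jan 2020)Q(Feb 2020) = 279.67×4 + 3308.87×4 = 1118.68 + 13235.48 = 14354.16
P = 18171.56 / 14354.16 × 100 = 126.5944
Fisher = √(L × P) = √(127.2915 × 126.5944) = 126.9424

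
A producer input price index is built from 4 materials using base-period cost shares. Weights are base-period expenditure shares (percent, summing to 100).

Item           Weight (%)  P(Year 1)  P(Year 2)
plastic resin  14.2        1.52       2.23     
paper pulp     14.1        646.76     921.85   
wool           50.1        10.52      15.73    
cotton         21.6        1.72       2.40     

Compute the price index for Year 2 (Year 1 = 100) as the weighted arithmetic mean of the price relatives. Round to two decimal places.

plastic resin: 14.2 × (2.23/1.52) = 14.2 × 1.467105 = 20.8329
paper pulp: 14.1 × (921.85/646.76) = 14.1 × 1.425336 = 20.0972
wool: 50.1 × (15.73/10.52) = 50.1 × 1.495247 = 74.9119
cotton: 21.6 × (2.40/1.72) = 21.6 × 1.395349 = 30.1395
Index = Σ wᵢ·(p₁ᵢ/p₀ᵢ) = 20.8329 + 20.0972 + 74.9119 + 30.1395 = 145.9815

145.98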